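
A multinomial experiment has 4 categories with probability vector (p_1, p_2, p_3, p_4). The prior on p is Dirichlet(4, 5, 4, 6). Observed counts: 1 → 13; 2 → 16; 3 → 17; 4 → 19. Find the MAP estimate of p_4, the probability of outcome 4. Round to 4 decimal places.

MAP estimate: 0.3000

The posterior is Dirichlet(αᵢ + nᵢ) = Dirichlet(17, 21, 21, 25).
For a Dirichlet(a₁,…,a_K) with all aᵢ > 1, the mode has j-th component (aⱼ − 1)/(Σaᵢ − K).
Here Σaᵢ = 84 and K = 4, so p_4 = (25 − 1)/(84 − 4) = 24/80 ≈ 0.3000.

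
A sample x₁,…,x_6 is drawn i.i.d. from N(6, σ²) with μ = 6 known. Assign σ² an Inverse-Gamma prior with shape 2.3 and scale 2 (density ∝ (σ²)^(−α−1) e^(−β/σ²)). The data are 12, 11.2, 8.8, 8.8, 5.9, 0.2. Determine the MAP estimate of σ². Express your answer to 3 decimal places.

σ̂²_MAP = 9.236

Sum of squared deviations about the known mean: SS = (12−6)² + (11.2−6)² + (8.8−6)² + (8.8−6)² + (5.9−6)² + (0.2−6)² = 112.37.
The Normal likelihood contributes (σ²)^(−n/2) exp(−SS/(2σ²)), so the posterior is Inverse-Gamma(α + n/2, β + SS/2) = Inverse-Gamma(5.3, 58.185).
The mode of Inverse-Gamma(a, b) is b/(a+1) = 58.185/6.3 ≈ 9.236.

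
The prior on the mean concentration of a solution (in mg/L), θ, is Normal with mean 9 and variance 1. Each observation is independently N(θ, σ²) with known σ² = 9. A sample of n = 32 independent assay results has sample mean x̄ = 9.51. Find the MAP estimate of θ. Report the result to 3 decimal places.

θ̂_MAP = 9.398

n = 32, x̄ = 9.51.
For a Normal prior and Normal likelihood with known variance, the posterior is Normal; its mode equals its mean, the precision-weighted average.
Prior precision 1/σ₀² = 1/1 = 1; data precision n/σ² = 32/9.
θ̂ = (1·9 + (32/9)·9.51) / (1 + 32/9) = (3211/75)/(41/9) = 9633/1025 ≈ 9.398.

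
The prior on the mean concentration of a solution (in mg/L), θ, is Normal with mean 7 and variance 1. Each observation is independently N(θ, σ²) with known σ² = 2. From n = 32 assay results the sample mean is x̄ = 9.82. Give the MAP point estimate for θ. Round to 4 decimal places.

θ̂_MAP = 9.6541

n = 32, x̄ = 9.82.
For a Normal prior and Normal likelihood with known variance, the posterior is Normal; its mode equals its mean, the precision-weighted average.
Prior precision 1/σ₀² = 1/1 = 1; data precision n/σ² = 32/2 = 16.
θ̂ = (1·7 + 16·9.82) / (1 + 16) = 164.12/17 = 4103/425 ≈ 9.6541.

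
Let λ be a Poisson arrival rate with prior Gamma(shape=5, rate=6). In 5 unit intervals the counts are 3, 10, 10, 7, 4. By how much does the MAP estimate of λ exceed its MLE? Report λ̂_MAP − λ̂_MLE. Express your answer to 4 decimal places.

Σxᵢ = 34. Posterior is Gamma(39, 11); MAP = (39−1)/11 = 38/11 ≈ 3.45455.
MLE = x̄ = 34/5 ≈ 6.80000.
Difference = 38/11 − 34/5 = -184/55 ≈ -3.3455.

MAP − MLE = -3.3455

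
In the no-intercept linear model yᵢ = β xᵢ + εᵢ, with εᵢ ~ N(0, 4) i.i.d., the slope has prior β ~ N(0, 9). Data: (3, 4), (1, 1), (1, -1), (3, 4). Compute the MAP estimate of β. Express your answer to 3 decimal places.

β̂_MAP = 1.174

log p(β | y) = −Σ(yᵢ − βxᵢ)²/(2·4) − β²/(2·9) + const.
Setting the derivative to zero: Σxᵢ(yᵢ − βxᵢ)/4 − β/9 = 0, so β = Σxᵢyᵢ / (Σxᵢ² + σ²/τ²).
Σxᵢyᵢ = 3·4 + 1·1 + 1·(-1) + 3·4 = 24; Σxᵢ² = 20; σ²/τ² = 4/9.
β̂_MAP = 24 / (20 + 4/9) = 24/(184/9) = 27/23 ≈ 1.174.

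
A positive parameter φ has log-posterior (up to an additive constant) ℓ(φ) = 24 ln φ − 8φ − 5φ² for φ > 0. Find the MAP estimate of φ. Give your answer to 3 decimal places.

ℓ'(φ) = 24/φ − 8 − 10φ. Setting this to zero and multiplying by φ: 10φ² + 8φ − 24 = 0.
φ = (−8 + √(8² + 4·10·24)) / (2·10) = (−8 + √1024) / 20 = (−8 + 32)/20 = 6/5.
ℓ''(φ) = −24/φ² − 10 < 0, confirming a maximum.

φ̂_MAP = 1.200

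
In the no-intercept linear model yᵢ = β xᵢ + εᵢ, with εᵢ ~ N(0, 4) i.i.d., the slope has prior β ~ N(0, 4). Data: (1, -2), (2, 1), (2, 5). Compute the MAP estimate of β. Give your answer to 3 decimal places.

β̂_MAP = 1.000

log p(β | y) = −Σ(yᵢ − βxᵢ)²/(2·4) − β²/(2·4) + const.
Setting the derivative to zero: Σxᵢ(yᵢ − βxᵢ)/4 − β/4 = 0, so β = Σxᵢyᵢ / (Σxᵢ² + σ²/τ²).
Σxᵢyᵢ = 1·(-2) + 2·1 + 2·5 = 10; Σxᵢ² = 9; σ²/τ² = 1.
β̂_MAP = 10 / (9 + 1) = 10/10 ≈ 1.000.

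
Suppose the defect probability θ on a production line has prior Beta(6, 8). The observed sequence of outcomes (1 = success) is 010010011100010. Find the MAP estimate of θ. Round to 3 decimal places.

θ̂_MAP = 0.407

Prior: Beta(6, 8).
Data: 6 successes in 15 trials (from the sequence). The binomial likelihood contributes θ^6(1−θ)^9, so the posterior is Beta(6+6, 8+9) = Beta(12, 17).
For Beta(a, b) with a, b > 1 the mode is (a−1)/(a+b−2) = 11/27 ≈ 0.407.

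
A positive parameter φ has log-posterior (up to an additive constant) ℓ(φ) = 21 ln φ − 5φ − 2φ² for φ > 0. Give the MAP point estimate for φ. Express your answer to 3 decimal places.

φ̂_MAP = 1.750

ℓ'(φ) = 21/φ − 5 − 4φ. Setting this to zero and multiplying by φ: 4φ² + 5φ − 21 = 0.
φ = (−5 + √(5² + 4·4·21)) / (2·4) = (−5 + √361) / 8 = (−5 + 19)/8 = 7/4.
ℓ''(φ) = −21/φ² − 4 < 0, confirming a maximum.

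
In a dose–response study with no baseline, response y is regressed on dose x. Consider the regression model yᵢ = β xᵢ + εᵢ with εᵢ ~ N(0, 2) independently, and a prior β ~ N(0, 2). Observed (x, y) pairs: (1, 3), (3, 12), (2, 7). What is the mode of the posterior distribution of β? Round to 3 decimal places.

β̂_MAP = 3.533

log p(β | y) = −Σ(yᵢ − βxᵢ)²/(2·2) − β²/(2·2) + const.
Setting the derivative to zero: Σxᵢ(yᵢ − βxᵢ)/2 − β/2 = 0, so β = Σxᵢyᵢ / (Σxᵢ² + σ²/τ²).
Σxᵢyᵢ = 1·3 + 3·12 + 2·7 = 53; Σxᵢ² = 14; σ²/τ² = 1.
β̂_MAP = 53 / (14 + 1) = 53/15 ≈ 3.533.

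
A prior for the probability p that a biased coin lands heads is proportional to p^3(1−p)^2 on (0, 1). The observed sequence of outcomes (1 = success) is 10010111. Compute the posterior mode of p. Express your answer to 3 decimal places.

p̂_MAP = 0.615

The prior density ∝ p^3(1−p)^2 is the kernel of Beta(4, 3).
Data: 5 successes in 8 trials (from the sequence). The binomial likelihood contributes p^5(1−p)^3, so the posterior is Beta(4+5, 3+3) = Beta(9, 6).
For Beta(a, b) with a, b > 1 the mode is (a−1)/(a+b−2) = 8/13 ≈ 0.615.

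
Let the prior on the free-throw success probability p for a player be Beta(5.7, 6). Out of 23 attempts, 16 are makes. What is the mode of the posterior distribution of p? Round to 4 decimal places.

Prior: Beta(5.7, 6).
Data: 16 successes in 23 trials. The binomial likelihood contributes p^16(1−p)^7, so the posterior is Beta(5.7+16, 6+7) = Beta(21.7, 13).
For Beta(a, b) with a, b > 1 the mode is (a−1)/(a+b−2) = 20.7/32.7 ≈ 0.6330.

p̂_MAP = 0.6330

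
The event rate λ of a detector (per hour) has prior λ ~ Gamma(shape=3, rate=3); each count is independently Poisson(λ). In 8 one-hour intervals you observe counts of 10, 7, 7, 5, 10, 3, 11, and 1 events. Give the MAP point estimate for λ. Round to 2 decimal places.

λ̂_MAP = 5.09

Σxᵢ = 10+7+7+5+10+3+11+1 = 54, with n = 8.
Posterior ∝ λ^2e^(−3λ) · λ^54e^(−8λ) = λ^56e^(−11λ), i.e. Gamma(shape=57, rate=11).
The mode of a Gamma(a, b) with a ≥ 1 (shape–rate) is (a−1)/b = 56/11 ≈ 5.09.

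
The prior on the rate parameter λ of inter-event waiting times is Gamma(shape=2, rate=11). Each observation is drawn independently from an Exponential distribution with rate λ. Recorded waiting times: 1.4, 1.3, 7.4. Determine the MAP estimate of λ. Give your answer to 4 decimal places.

The Exponential(rate=λ) likelihood is ∝ λ^n e^(−λΣtᵢ). Here n = 3 and Σtᵢ = 1.4 + 1.3 + 7.4 = 10.1.
Posterior ∝ λe^(−11λ) · λ^3e^(−10.1λ) = λ^4e^(−21.1λ), i.e. Gamma(5, 21.1).
Mode = (a−1)/b = 4/21.1 ≈ 0.1896.

λ̂_MAP = 0.1896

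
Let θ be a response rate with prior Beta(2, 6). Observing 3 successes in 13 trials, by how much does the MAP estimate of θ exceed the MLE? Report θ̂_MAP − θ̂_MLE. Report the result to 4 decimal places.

MAP − MLE = -0.0202

Posterior is Beta(5, 16); MAP = (5−1)/(21−2) = 4/19 ≈ 0.21053.
MLE ignores the prior: θ̂_MLE = k/n = 3/13 ≈ 0.23077.
Difference = 4/19 − 3/13 = -5/247 ≈ -0.0202.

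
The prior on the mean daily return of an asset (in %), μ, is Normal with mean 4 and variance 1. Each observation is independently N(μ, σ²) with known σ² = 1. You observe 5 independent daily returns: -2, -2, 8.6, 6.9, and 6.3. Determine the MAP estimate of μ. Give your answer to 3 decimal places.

μ̂_MAP = 3.633

n = 5; x̄ = ((-2) + (-2) + 8.6 + 6.9 + 6.3)/5 = 17.8/5 = 3.56.
For a Normal prior and Normal likelihood with known variance, the posterior is Normal; its mode equals its mean, the precision-weighted average.
Prior precision 1/σ₀² = 1/1 = 1; data precision n/σ² = 5/1 = 5.
μ̂ = (1·4 + 5·3.56) / (1 + 5) = 21.8/6 = 109/30 ≈ 3.633.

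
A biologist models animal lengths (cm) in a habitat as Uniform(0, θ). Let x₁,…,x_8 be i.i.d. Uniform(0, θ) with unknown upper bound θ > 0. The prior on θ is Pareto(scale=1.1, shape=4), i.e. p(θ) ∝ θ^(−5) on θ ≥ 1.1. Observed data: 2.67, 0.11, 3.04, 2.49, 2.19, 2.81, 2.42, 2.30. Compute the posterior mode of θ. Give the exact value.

θ̂_MAP = 3.04

The Uniform(0, θ) likelihood is θ^(−n) for θ ≥ max(xᵢ), zero otherwise. Here max(xᵢ) = 3.04.
Posterior ∝ θ^(−5) · θ^(−8) = θ^(−13) on θ ≥ max(1.1, 3.04) = 3.04.
This density is strictly decreasing in θ, so the posterior mode lies at the lower boundary of the support.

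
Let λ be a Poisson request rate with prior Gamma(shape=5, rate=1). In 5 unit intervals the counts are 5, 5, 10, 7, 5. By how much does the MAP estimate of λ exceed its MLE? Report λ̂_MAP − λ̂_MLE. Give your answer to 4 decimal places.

MAP − MLE = -0.4000

Σxᵢ = 32. Posterior is Gamma(37, 6); MAP = (37−1)/6 = 36/6 ≈ 6.00000.
MLE = x̄ = 32/5 ≈ 6.40000.
Difference = 36/6 − 32/5 = -2/5 ≈ -0.4000.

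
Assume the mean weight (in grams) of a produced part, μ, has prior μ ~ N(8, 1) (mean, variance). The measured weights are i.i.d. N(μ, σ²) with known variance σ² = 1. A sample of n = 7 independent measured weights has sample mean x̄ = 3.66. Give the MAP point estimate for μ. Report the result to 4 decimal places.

μ̂_MAP = 4.2025

n = 7, x̄ = 3.66.
For a Normal prior and Normal likelihood with known variance, the posterior is Normal; its mode equals its mean, the precision-weighted average.
Prior precision 1/σ₀² = 1/1 = 1; data precision n/σ² = 7/1 = 7.
μ̂ = (1·8 + 7·3.66) / (1 + 7) = 33.62/8 = 4.2025.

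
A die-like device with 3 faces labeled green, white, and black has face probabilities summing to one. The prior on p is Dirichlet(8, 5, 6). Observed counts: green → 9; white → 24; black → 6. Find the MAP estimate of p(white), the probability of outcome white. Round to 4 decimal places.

The posterior is Dirichlet(αᵢ + nᵢ) = Dirichlet(17, 29, 12).
For a Dirichlet(a₁,…,a_K) with all aᵢ > 1, the mode has j-th component (aⱼ − 1)/(Σaᵢ − K).
Here Σaᵢ = 58 and K = 3, so p(white) = (29 − 1)/(58 − 3) = 28/55 ≈ 0.5091.

MAP estimate of p(white) = 0.5091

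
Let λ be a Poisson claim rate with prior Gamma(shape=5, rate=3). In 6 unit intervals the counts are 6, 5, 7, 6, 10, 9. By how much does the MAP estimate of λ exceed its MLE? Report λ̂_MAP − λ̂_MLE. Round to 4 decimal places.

MAP − MLE = -1.9444

Σxᵢ = 43. Posterior is Gamma(48, 9); MAP = (48−1)/9 = 47/9 ≈ 5.22222.
MLE = x̄ = 43/6 ≈ 7.16667.
Difference = 47/9 − 43/6 = -35/18 ≈ -1.9444.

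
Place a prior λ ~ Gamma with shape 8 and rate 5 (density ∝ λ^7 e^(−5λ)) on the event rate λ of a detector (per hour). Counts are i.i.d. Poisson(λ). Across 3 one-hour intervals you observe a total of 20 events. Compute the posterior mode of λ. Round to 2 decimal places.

λ̂_MAP = 3.38

Σxᵢ = 20, n = 3.
Posterior ∝ λ^7e^(−5λ) · λ^20e^(−3λ) = λ^27e^(−8λ), i.e. Gamma(shape=28, rate=8).
The mode of a Gamma(a, b) with a ≥ 1 (shape–rate) is (a−1)/b = 27/8 ≈ 3.38.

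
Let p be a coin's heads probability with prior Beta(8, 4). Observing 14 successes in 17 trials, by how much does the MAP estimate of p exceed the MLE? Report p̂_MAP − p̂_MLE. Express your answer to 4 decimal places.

Posterior is Beta(22, 7); MAP = (22−1)/(29−2) = 21/27 ≈ 0.77778.
MLE ignores the prior: p̂_MLE = k/n = 14/17 ≈ 0.82353.
Difference = 21/27 − 14/17 = -7/153 ≈ -0.0458.

MAP − MLE = -0.0458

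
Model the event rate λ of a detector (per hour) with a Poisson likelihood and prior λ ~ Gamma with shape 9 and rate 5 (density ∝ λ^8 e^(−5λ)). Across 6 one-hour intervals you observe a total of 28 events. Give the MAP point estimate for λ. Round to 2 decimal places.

Σxᵢ = 28, n = 6.
Posterior ∝ λ^8e^(−5λ) · λ^28e^(−6λ) = λ^36e^(−11λ), i.e. Gamma(shape=37, rate=11).
The mode of a Gamma(a, b) with a ≥ 1 (shape–rate) is (a−1)/b = 36/11 ≈ 3.27.

λ̂_MAP = 3.27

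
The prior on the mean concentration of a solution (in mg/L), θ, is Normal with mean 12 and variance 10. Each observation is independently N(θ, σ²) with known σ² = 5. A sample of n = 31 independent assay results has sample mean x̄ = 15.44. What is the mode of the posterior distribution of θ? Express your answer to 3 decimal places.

θ̂_MAP = 15.385

n = 31, x̄ = 15.44.
For a Normal prior and Normal likelihood with known variance, the posterior is Normal; its mode equals its mean, the precision-weighted average.
Prior precision 1/σ₀² = 1/10 = 0.1; data precision n/σ² = 31/5 = 6.2.
θ̂ = (0.1·12 + 6.2·15.44) / (0.1 + 6.2) = 96.928/6.3 = 24232/1575 ≈ 15.385.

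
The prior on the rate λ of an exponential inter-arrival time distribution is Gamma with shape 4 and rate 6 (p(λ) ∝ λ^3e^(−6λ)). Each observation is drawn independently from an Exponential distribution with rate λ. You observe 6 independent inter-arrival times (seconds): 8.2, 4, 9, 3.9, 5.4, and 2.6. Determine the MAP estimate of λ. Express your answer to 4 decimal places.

λ̂_MAP = 0.2302

The Exponential(rate=λ) likelihood is ∝ λ^n e^(−λΣtᵢ). Here n = 6 and Σtᵢ = 8.2 + 4 + 9 + 3.9 + 5.4 + 2.6 = 33.1.
Posterior ∝ λ^3e^(−6λ) · λ^6e^(−33.1λ) = λ^9e^(−39.1λ), i.e. Gamma(10, 39.1).
Mode = (a−1)/b = 9/39.1 ≈ 0.2302.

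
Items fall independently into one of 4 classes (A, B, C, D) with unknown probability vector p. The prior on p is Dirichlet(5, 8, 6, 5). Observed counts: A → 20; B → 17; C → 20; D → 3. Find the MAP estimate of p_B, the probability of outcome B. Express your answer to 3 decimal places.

The posterior is Dirichlet(αᵢ + nᵢ) = Dirichlet(25, 25, 26, 8).
For a Dirichlet(a₁,…,a_K) with all aᵢ > 1, the mode has j-th component (aⱼ − 1)/(Σaᵢ − K).
Here Σaᵢ = 84 and K = 4, so p_B = (25 − 1)/(84 − 4) = 24/80 ≈ 0.300.

MAP estimate of p_B = 0.300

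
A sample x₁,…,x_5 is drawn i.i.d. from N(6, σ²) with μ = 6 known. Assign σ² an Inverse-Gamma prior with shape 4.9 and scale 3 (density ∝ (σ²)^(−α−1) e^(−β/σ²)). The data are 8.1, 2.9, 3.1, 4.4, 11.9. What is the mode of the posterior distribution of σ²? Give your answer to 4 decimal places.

σ̂²_MAP = 3.9167

Sum of squared deviations about the known mean: SS = (8.1−6)² + (2.9−6)² + (3.1−6)² + (4.4−6)² + (11.9−6)² = 59.8.
The Normal likelihood contributes (σ²)^(−n/2) exp(−SS/(2σ²)), so the posterior is Inverse-Gamma(α + n/2, β + SS/2) = Inverse-Gamma(7.4, 32.9).
The mode of Inverse-Gamma(a, b) is b/(a+1) = 32.9/8.4 ≈ 3.9167.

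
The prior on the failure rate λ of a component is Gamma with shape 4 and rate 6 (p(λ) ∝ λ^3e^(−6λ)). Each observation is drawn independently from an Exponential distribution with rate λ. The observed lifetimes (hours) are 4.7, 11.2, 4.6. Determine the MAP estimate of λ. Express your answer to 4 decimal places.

λ̂_MAP = 0.2264

The Exponential(rate=λ) likelihood is ∝ λ^n e^(−λΣtᵢ). Here n = 3 and Σtᵢ = 4.7 + 11.2 + 4.6 = 20.5.
Posterior ∝ λ^3e^(−6λ) · λ^3e^(−20.5λ) = λ^6e^(−26.5λ), i.e. Gamma(7, 26.5).
Mode = (a−1)/b = 6/26.5 ≈ 0.2264.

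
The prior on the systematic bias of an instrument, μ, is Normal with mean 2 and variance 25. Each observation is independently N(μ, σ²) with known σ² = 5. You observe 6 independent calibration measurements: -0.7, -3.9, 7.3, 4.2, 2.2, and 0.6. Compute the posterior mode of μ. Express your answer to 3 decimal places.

n = 6; x̄ = ((-0.7) + (-3.9) + 7.3 + 4.2 + 2.2 + 0.6)/6 = 9.7/6 = 97/60 ≈ 1.6167.
For a Normal prior and Normal likelihood with known variance, the posterior is Normal; its mode equals its mean, the precision-weighted average.
Prior precision 1/σ₀² = 1/25 = 0.04; data precision n/σ² = 6/5 = 1.2.
μ̂ = (0.04·2 + 1.2·(97/60)) / (0.04 + 1.2) = 2.02/1.24 = 101/62 ≈ 1.629.

μ̂_MAP = 1.629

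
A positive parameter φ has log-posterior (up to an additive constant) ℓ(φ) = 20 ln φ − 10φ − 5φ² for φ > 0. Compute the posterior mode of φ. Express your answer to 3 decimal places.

ℓ'(φ) = 20/φ − 10 − 10φ. Setting this to zero and multiplying by φ: 10φ² + 10φ − 20 = 0.
φ = (−10 + √(10² + 4·10·20)) / (2·10) = (−10 + √900) / 20 = (−10 + 30)/20 = 1.
ℓ''(φ) = −20/φ² − 10 < 0, confirming a maximum.

φ̂_MAP = 1.000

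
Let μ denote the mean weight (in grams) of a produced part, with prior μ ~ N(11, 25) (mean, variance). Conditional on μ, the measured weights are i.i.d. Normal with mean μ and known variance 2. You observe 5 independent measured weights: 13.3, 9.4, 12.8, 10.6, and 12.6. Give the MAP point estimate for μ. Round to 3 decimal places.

n = 5; x̄ = (13.3 + 9.4 + 12.8 + 10.6 + 12.6)/5 = 58.7/5 = 11.74.
For a Normal prior and Normal likelihood with known variance, the posterior is Normal; its mode equals its mean, the precision-weighted average.
Prior precision 1/σ₀² = 1/25 = 0.04; data precision n/σ² = 5/2 = 2.5.
μ̂ = (0.04·11 + 2.5·11.74) / (0.04 + 2.5) = 29.79/2.54 = 2979/254 ≈ 11.728.

μ̂_MAP = 11.728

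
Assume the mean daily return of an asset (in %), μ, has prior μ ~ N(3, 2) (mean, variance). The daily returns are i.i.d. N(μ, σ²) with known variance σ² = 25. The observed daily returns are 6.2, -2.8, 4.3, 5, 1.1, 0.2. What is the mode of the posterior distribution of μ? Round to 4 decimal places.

μ̂_MAP = 2.7838

n = 6; x̄ = (6.2 + (-2.8) + 4.3 + 5 + 1.1 + 0.2)/6 = 14/6 = 7/3 ≈ 2.3333.
For a Normal prior and Normal likelihood with known variance, the posterior is Normal; its mode equals its mean, the precision-weighted average.
Prior precision 1/σ₀² = 1/2 = 0.5; data precision n/σ² = 6/25 = 0.24.
μ̂ = (0.5·3 + 0.24·(7/3)) / (0.5 + 0.24) = 2.06/0.74 = 103/37 ≈ 2.7838.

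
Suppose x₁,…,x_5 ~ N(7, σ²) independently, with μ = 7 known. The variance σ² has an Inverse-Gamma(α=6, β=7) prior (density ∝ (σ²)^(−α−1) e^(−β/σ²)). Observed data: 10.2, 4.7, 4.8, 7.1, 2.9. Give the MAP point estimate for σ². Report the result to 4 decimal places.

Sum of squared deviations about the known mean: SS = (10.2−7)² + (4.7−7)² + (4.8−7)² + (7.1−7)² + (2.9−7)² = 37.19.
The Normal likelihood contributes (σ²)^(−n/2) exp(−SS/(2σ²)), so the posterior is Inverse-Gamma(α + n/2, β + SS/2) = Inverse-Gamma(8.5, 25.595).
The mode of Inverse-Gamma(a, b) is b/(a+1) = 25.595/9.5 ≈ 2.6942.

σ̂²_MAP = 2.6942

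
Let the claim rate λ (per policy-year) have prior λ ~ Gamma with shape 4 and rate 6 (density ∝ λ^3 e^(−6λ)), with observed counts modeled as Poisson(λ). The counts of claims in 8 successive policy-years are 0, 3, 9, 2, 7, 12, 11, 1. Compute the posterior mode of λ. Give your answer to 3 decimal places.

λ̂_MAP = 3.429

Σxᵢ = 0+3+9+2+7+12+11+1 = 45, with n = 8.
Posterior ∝ λ^3e^(−6λ) · λ^45e^(−8λ) = λ^48e^(−14λ), i.e. Gamma(shape=49, rate=14).
The mode of a Gamma(a, b) with a ≥ 1 (shape–rate) is (a−1)/b = 48/14 ≈ 3.429.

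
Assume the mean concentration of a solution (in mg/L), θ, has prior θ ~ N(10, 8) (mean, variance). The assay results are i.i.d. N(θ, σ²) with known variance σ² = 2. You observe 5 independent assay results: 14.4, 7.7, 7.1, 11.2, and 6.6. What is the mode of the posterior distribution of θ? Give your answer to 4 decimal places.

n = 5; x̄ = (14.4 + 7.7 + 7.1 + 11.2 + 6.6)/5 = 47/5 = 9.4.
For a Normal prior and Normal likelihood with known variance, the posterior is Normal; its mode equals its mean, the precision-weighted average.
Prior precision 1/σ₀² = 1/8 = 0.125; data precision n/σ² = 5/2 = 2.5.
θ̂ = (0.125·10 + 2.5·9.4) / (0.125 + 2.5) = 24.75/2.625 = 66/7 ≈ 9.4286.

θ̂_MAP = 9.4286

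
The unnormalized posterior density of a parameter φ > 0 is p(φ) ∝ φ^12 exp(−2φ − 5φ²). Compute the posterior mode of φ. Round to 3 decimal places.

ℓ'(φ) = 12/φ − 2 − 10φ. Setting this to zero and multiplying by φ: 10φ² + 2φ − 12 = 0.
φ = (−2 + √(2² + 4·10·12)) / (2·10) = (−2 + √484) / 20 = (−2 + 22)/20 = 1.
ℓ''(φ) = −12/φ² − 10 < 0, confirming a maximum.

φ̂_MAP = 1.000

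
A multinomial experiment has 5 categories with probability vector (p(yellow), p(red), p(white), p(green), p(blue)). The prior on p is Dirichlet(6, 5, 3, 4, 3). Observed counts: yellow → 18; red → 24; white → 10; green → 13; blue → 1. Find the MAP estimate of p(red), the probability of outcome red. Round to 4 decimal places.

MAP estimate of p(red) = 0.3415

The posterior is Dirichlet(αᵢ + nᵢ) = Dirichlet(24, 29, 13, 17, 4).
For a Dirichlet(a₁,…,a_K) with all aᵢ > 1, the mode has j-th component (aⱼ − 1)/(Σaᵢ − K).
Here Σaᵢ = 87 and K = 5, so p(red) = (29 − 1)/(87 − 5) = 28/82 ≈ 0.3415.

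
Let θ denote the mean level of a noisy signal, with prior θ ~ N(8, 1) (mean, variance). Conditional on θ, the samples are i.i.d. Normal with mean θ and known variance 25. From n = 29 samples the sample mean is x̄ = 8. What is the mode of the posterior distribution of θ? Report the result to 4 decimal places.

n = 29, x̄ = 8.
For a Normal prior and Normal likelihood with known variance, the posterior is Normal; its mode equals its mean, the precision-weighted average.
Prior precision 1/σ₀² = 1/1 = 1; data precision n/σ² = 29/25 = 1.16.
θ̂ = (1·8 + 1.16·8) / (1 + 1.16) = 17.28/2.16 = 8.0000.

θ̂_MAP = 8.0000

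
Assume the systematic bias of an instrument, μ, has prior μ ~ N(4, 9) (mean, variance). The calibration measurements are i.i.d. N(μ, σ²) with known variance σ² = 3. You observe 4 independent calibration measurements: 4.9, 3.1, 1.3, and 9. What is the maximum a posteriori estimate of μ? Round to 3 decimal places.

μ̂_MAP = 4.531

n = 4; x̄ = (4.9 + 3.1 + 1.3 + 9)/4 = 18.3/4 = 4.575.
For a Normal prior and Normal likelihood with known variance, the posterior is Normal; its mode equals its mean, the precision-weighted average.
Prior precision 1/σ₀² = 1/9; data precision n/σ² = 4/3.
μ̂ = ((1/9)·4 + (4/3)·4.575) / (1/9 + 4/3) = (589/90)/(13/9) = 589/130 ≈ 4.531.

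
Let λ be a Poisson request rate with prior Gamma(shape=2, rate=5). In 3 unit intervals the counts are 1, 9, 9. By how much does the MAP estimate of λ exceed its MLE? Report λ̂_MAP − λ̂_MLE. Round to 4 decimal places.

MAP − MLE = -3.8333

Σxᵢ = 19. Posterior is Gamma(21, 8); MAP = (21−1)/8 = 20/8 ≈ 2.50000.
MLE = x̄ = 19/3 ≈ 6.33333.
Difference = 20/8 − 19/3 = -23/6 ≈ -3.8333.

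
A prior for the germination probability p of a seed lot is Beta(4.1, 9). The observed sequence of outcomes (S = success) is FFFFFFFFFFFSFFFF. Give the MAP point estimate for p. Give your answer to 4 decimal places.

Prior: Beta(4.1, 9).
Data: 1 success in 16 trials (from the sequence). The binomial likelihood contributes p(1−p)^15, so the posterior is Beta(4.1+1, 9+15) = Beta(5.1, 24).
For Beta(a, b) with a, b > 1 the mode is (a−1)/(a+b−2) = 4.1/27.1 ≈ 0.1513.

p̂_MAP = 0.1513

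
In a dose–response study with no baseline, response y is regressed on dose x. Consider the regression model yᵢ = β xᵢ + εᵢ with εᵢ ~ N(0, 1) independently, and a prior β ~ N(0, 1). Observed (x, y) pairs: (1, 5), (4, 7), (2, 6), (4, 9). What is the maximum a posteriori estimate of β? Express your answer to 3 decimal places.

log p(β | y) = −Σ(yᵢ − βxᵢ)²/(2·1) − β²/(2·1) + const.
Setting the derivative to zero: Σxᵢ(yᵢ − βxᵢ)/1 − β/1 = 0, so β = Σxᵢyᵢ / (Σxᵢ² + σ²/τ²).
Σxᵢyᵢ = 1·5 + 4·7 + 2·6 + 4·9 = 81; Σxᵢ² = 37; σ²/τ² = 1.
β̂_MAP = 81 / (37 + 1) = 81/38 ≈ 2.132.

β̂_MAP = 2.132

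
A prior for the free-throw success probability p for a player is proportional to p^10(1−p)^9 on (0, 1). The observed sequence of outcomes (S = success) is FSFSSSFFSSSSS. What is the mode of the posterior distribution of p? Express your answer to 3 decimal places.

p̂_MAP = 0.594

The prior density ∝ p^10(1−p)^9 is the kernel of Beta(11, 10).
Data: 9 successes in 13 trials (from the sequence). The binomial likelihood contributes p^9(1−p)^4, so the posterior is Beta(11+9, 10+4) = Beta(20, 14).
For Beta(a, b) with a, b > 1 the mode is (a−1)/(a+b−2) = 19/32 ≈ 0.594.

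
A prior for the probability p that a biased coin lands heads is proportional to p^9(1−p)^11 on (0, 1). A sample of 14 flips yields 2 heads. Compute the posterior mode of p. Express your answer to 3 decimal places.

The prior density ∝ p^9(1−p)^11 is the kernel of Beta(10, 12).
Data: 2 successes in 14 trials. The binomial likelihood contributes p^2(1−p)^12, so the posterior is Beta(10+2, 12+12) = Beta(12, 24).
For Beta(a, b) with a, b > 1 the mode is (a−1)/(a+b−2) = 11/34 ≈ 0.324.

p̂_MAP = 0.324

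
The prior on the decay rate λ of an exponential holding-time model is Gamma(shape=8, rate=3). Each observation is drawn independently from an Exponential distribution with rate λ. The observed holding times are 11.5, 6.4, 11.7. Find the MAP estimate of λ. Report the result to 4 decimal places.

The Exponential(rate=λ) likelihood is ∝ λ^n e^(−λΣtᵢ). Here n = 3 and Σtᵢ = 11.5 + 6.4 + 11.7 = 29.6.
Posterior ∝ λ^7e^(−3λ) · λ^3e^(−29.6λ) = λ^10e^(−32.6λ), i.e. Gamma(11, 32.6).
Mode = (a−1)/b = 10/32.6 ≈ 0.3067.

λ̂_MAP = 0.3067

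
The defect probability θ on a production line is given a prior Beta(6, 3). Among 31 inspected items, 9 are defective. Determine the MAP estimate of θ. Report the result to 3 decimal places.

Prior: Beta(6, 3).
Data: 9 successes in 31 trials. The binomial likelihood contributes θ^9(1−θ)^22, so the posterior is Beta(6+9, 3+22) = Beta(15, 25).
For Beta(a, b) with a, b > 1 the mode is (a−1)/(a+b−2) = 14/38 ≈ 0.368.

θ̂_MAP = 0.368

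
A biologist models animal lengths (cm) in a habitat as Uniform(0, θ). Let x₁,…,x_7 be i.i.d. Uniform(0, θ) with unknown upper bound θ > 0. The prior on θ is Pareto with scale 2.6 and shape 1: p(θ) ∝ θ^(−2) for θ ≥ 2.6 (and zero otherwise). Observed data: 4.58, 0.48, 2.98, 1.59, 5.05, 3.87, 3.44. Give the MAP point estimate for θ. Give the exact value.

The Uniform(0, θ) likelihood is θ^(−n) for θ ≥ max(xᵢ), zero otherwise. Here max(xᵢ) = 5.05.
Posterior ∝ θ^(−2) · θ^(−7) = θ^(−9) on θ ≥ max(2.6, 5.05) = 5.05.
This density is strictly decreasing in θ, so the posterior mode lies at the lower boundary of the support.

θ̂_MAP = 5.05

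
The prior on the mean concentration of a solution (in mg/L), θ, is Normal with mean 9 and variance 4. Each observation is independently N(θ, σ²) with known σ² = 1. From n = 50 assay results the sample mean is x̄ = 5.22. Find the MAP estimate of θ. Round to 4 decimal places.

n = 50, x̄ = 5.22.
For a Normal prior and Normal likelihood with known variance, the posterior is Normal; its mode equals its mean, the precision-weighted average.
Prior precision 1/σ₀² = 1/4 = 0.25; data precision n/σ² = 50/1 = 50.
θ̂ = (0.25·9 + 50·5.22) / (0.25 + 50) = 263.25/50.25 = 351/67 ≈ 5.2388.

θ̂_MAP = 5.2388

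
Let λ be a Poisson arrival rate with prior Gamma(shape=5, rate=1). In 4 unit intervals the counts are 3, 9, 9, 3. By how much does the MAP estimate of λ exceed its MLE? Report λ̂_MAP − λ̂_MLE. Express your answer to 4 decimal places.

Σxᵢ = 24. Posterior is Gamma(29, 5); MAP = (29−1)/5 = 28/5 ≈ 5.60000.
MLE = x̄ = 24/4 ≈ 6.00000.
Difference = 28/5 − 24/4 = -2/5 ≈ -0.4000.

MAP − MLE = -0.4000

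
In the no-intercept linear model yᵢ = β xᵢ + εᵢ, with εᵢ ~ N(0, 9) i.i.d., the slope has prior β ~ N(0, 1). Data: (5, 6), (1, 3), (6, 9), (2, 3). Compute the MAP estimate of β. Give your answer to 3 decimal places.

β̂_MAP = 1.240

log p(β | y) = −Σ(yᵢ − βxᵢ)²/(2·9) − β²/(2·1) + const.
Setting the derivative to zero: Σxᵢ(yᵢ − βxᵢ)/9 − β/1 = 0, so β = Σxᵢyᵢ / (Σxᵢ² + σ²/τ²).
Σxᵢyᵢ = 5·6 + 1·3 + 6·9 + 2·3 = 93; Σxᵢ² = 66; σ²/τ² = 9.
β̂_MAP = 93 / (66 + 9) = 93/75 ≈ 1.240.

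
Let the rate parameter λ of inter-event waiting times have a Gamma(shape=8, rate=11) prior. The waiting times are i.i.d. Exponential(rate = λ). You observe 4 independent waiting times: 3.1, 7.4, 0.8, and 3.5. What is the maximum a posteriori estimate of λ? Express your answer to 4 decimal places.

λ̂_MAP = 0.4264

The Exponential(rate=λ) likelihood is ∝ λ^n e^(−λΣtᵢ). Here n = 4 and Σtᵢ = 3.1 + 7.4 + 0.8 + 3.5 = 14.8.
Posterior ∝ λ^7e^(−11λ) · λ^4e^(−14.8λ) = λ^11e^(−25.8λ), i.e. Gamma(12, 25.8).
Mode = (a−1)/b = 11/25.8 ≈ 0.4264.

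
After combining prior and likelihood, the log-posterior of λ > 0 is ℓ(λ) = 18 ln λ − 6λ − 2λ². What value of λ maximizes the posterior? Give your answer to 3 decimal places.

ℓ'(λ) = 18/λ − 6 − 4λ. Setting this to zero and multiplying by λ: 4λ² + 6λ − 18 = 0.
λ = (−6 + √(6² + 4·4·18)) / (2·4) = (−6 + √324) / 8 = (−6 + 18)/8 = 3/2.
ℓ''(λ) = −18/λ² − 4 < 0, confirming a maximum.

λ̂_MAP = 1.500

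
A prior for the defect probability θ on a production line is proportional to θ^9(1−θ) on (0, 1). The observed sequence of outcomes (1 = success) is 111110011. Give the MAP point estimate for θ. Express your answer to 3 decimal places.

The prior density ∝ θ^9(1−θ)^1 is the kernel of Beta(10, 2).
Data: 7 successes in 9 trials (from the sequence). The binomial likelihood contributes θ^7(1−θ)^2, so the posterior is Beta(10+7, 2+2) = Beta(17, 4).
For Beta(a, b) with a, b > 1 the mode is (a−1)/(a+b−2) = 16/19 ≈ 0.842.

θ̂_MAP = 0.842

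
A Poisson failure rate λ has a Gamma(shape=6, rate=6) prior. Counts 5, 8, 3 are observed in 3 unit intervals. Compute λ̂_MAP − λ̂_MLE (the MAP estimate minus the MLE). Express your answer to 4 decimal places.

MAP − MLE = -3.0000

Σxᵢ = 16. Posterior is Gamma(22, 9); MAP = (22−1)/9 = 21/9 ≈ 2.33333.
MLE = x̄ = 16/3 ≈ 5.33333.
Difference = 21/9 − 16/3 = -3 ≈ -3.0000.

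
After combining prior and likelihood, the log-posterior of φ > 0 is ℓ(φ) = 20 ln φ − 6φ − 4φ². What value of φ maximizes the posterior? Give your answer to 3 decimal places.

φ̂_MAP = 1.250

ℓ'(φ) = 20/φ − 6 − 8φ. Setting this to zero and multiplying by φ: 8φ² + 6φ − 20 = 0.
φ = (−6 + √(6² + 4·8·20)) / (2·8) = (−6 + √676) / 16 = (−6 + 26)/16 = 5/4.
ℓ''(φ) = −20/φ² − 8 < 0, confirming a maximum.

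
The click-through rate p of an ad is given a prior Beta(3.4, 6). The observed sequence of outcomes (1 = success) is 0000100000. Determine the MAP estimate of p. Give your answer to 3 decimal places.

p̂_MAP = 0.195

Prior: Beta(3.4, 6).
Data: 1 success in 10 trials (from the sequence). The binomial likelihood contributes p(1−p)^9, so the posterior is Beta(3.4+1, 6+9) = Beta(4.4, 15).
For Beta(a, b) with a, b > 1 the mode is (a−1)/(a+b−2) = 3.4/17.4 ≈ 0.195.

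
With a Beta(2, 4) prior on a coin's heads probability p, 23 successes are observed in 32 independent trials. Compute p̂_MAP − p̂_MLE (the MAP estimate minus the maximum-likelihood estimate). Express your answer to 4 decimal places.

MAP − MLE = -0.0521

Posterior is Beta(25, 13); MAP = (25−1)/(38−2) = 24/36 ≈ 0.66667.
MLE ignores the prior: p̂_MLE = k/n = 23/32 ≈ 0.71875.
Difference = 24/36 − 23/32 = -5/96 ≈ -0.0521.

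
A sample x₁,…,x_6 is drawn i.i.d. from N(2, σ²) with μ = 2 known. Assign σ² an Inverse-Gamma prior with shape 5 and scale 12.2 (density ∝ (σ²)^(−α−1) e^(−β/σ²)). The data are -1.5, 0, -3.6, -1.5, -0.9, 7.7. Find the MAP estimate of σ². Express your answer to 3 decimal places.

Sum of squared deviations about the known mean: SS = (-1.5−2)² + (0−2)² + (-3.6−2)² + (-1.5−2)² + (-0.9−2)² + (7.7−2)² = 100.76.
The Normal likelihood contributes (σ²)^(−n/2) exp(−SS/(2σ²)), so the posterior is Inverse-Gamma(α + n/2, β + SS/2) = Inverse-Gamma(8, 62.58).
The mode of Inverse-Gamma(a, b) is b/(a+1) = 62.58/9 ≈ 6.953.

σ̂²_MAP = 6.953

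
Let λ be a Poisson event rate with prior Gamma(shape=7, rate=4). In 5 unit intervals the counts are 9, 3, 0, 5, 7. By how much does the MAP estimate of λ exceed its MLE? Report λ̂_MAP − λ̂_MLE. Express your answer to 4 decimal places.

Σxᵢ = 24. Posterior is Gamma(31, 9); MAP = (31−1)/9 = 30/9 ≈ 3.33333.
MLE = x̄ = 24/5 ≈ 4.80000.
Difference = 30/9 − 24/5 = -22/15 ≈ -1.4667.

MAP − MLE = -1.4667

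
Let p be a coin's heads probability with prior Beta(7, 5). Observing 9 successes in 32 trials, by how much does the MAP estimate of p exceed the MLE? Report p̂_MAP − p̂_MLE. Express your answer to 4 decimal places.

Posterior is Beta(16, 28); MAP = (16−1)/(44−2) = 15/42 ≈ 0.35714.
MLE ignores the prior: p̂_MLE = k/n = 9/32 ≈ 0.28125.
Difference = 15/42 − 9/32 = 17/224 ≈ 0.0759.

MAP − MLE = 0.0759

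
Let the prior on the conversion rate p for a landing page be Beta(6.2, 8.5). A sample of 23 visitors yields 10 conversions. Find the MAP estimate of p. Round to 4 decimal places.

p̂_MAP = 0.4258

Prior: Beta(6.2, 8.5).
Data: 10 successes in 23 trials. The binomial likelihood contributes p^10(1−p)^13, so the posterior is Beta(6.2+10, 8.5+13) = Beta(16.2, 21.5).
For Beta(a, b) with a, b > 1 the mode is (a−1)/(a+b−2) = 15.2/35.7 ≈ 0.4258.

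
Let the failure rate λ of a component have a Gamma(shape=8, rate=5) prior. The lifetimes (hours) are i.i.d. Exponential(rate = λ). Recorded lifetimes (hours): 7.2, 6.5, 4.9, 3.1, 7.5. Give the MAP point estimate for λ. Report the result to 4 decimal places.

The Exponential(rate=λ) likelihood is ∝ λ^n e^(−λΣtᵢ). Here n = 5 and Σtᵢ = 7.2 + 6.5 + 4.9 + 3.1 + 7.5 = 29.2.
Posterior ∝ λ^7e^(−5λ) · λ^5e^(−29.2λ) = λ^12e^(−34.2λ), i.e. Gamma(13, 34.2).
Mode = (a−1)/b = 12/34.2 ≈ 0.3509.

λ̂_MAP = 0.3509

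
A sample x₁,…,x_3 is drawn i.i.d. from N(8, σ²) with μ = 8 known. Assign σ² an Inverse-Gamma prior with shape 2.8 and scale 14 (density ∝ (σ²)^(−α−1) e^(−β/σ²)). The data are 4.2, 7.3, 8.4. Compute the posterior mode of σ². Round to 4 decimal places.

Sum of squared deviations about the known mean: SS = (4.2−8)² + (7.3−8)² + (8.4−8)² = 15.09.
The Normal likelihood contributes (σ²)^(−n/2) exp(−SS/(2σ²)), so the posterior is Inverse-Gamma(α + n/2, β + SS/2) = Inverse-Gamma(4.3, 21.545).
The mode of Inverse-Gamma(a, b) is b/(a+1) = 21.545/5.3 ≈ 4.0651.

σ̂²_MAP = 4.0651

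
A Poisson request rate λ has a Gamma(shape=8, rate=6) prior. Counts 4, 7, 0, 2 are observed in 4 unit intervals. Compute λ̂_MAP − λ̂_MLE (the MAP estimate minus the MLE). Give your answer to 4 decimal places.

Σxᵢ = 13. Posterior is Gamma(21, 10); MAP = (21−1)/10 = 20/10 ≈ 2.00000.
MLE = x̄ = 13/4 ≈ 3.25000.
Difference = 20/10 − 13/4 = -5/4 ≈ -1.2500.

MAP − MLE = -1.2500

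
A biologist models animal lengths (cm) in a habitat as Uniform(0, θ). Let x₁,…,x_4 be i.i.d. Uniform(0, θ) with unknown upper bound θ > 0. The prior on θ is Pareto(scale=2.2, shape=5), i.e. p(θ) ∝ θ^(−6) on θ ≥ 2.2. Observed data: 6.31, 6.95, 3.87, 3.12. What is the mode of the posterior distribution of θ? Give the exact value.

θ̂_MAP = 6.95

The Uniform(0, θ) likelihood is θ^(−n) for θ ≥ max(xᵢ), zero otherwise. Here max(xᵢ) = 6.95.
Posterior ∝ θ^(−6) · θ^(−4) = θ^(−10) on θ ≥ max(2.2, 6.95) = 6.95.
This density is strictly decreasing in θ, so the posterior mode lies at the lower boundary of the support.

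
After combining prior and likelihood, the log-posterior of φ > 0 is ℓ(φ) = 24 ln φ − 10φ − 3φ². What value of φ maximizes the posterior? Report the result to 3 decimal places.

φ̂_MAP = 1.333

ℓ'(φ) = 24/φ − 10 − 6φ. Setting this to zero and multiplying by φ: 6φ² + 10φ − 24 = 0.
φ = (−10 + √(10² + 4·6·24)) / (2·6) = (−10 + √676) / 12 = (−10 + 26)/12 = 4/3.
ℓ''(φ) = −24/φ² − 6 < 0, confirming a maximum.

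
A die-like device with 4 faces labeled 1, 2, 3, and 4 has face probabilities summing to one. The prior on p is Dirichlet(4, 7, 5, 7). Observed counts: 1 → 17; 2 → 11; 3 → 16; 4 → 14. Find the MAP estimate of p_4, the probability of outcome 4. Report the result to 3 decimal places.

MAP estimate: 0.260

The posterior is Dirichlet(αᵢ + nᵢ) = Dirichlet(21, 18, 21, 21).
For a Dirichlet(a₁,…,a_K) with all aᵢ > 1, the mode has j-th component (aⱼ − 1)/(Σaᵢ − K).
Here Σaᵢ = 81 and K = 4, so p_4 = (21 − 1)/(81 − 4) = 20/77 ≈ 0.260.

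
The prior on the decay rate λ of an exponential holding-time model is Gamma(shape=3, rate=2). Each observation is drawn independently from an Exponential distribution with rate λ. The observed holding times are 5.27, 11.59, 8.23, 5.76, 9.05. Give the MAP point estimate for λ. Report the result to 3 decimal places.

The Exponential(rate=λ) likelihood is ∝ λ^n e^(−λΣtᵢ). Here n = 5 and Σtᵢ = 5.27 + 11.59 + 8.23 + 5.76 + 9.05 = 39.90.
Posterior ∝ λ^2e^(−2λ) · λ^5e^(−39.90λ) = λ^7e^(−41.90λ), i.e. Gamma(8, 41.90).
Mode = (a−1)/b = 7/41.90 ≈ 0.167.

λ̂_MAP = 0.167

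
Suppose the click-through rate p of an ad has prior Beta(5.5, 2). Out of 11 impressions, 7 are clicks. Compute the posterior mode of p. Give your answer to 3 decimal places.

Prior: Beta(5.5, 2).
Data: 7 successes in 11 trials. The binomial likelihood contributes p^7(1−p)^4, so the posterior is Beta(5.5+7, 2+4) = Beta(12.5, 6).
For Beta(a, b) with a, b > 1 the mode is (a−1)/(a+b−2) = 11.5/16.5 ≈ 0.697.

p̂_MAP = 0.697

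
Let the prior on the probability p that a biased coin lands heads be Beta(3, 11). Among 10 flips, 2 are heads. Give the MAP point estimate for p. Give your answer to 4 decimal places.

p̂_MAP = 0.1818

Prior: Beta(3, 11).
Data: 2 successes in 10 trials. The binomial likelihood contributes p^2(1−p)^8, so the posterior is Beta(3+2, 11+8) = Beta(5, 19).
For Beta(a, b) with a, b > 1 the mode is (a−1)/(a+b−2) = 4/22 ≈ 0.1818.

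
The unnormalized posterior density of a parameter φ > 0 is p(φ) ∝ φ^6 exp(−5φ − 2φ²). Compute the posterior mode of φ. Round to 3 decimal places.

φ̂_MAP = 0.750

ℓ'(φ) = 6/φ − 5 − 4φ. Setting this to zero and multiplying by φ: 4φ² + 5φ − 6 = 0.
φ = (−5 + √(5² + 4·4·6)) / (2·4) = (−5 + √121) / 8 = (−5 + 11)/8 = 3/4.
ℓ''(φ) = −6/φ² − 4 < 0, confirming a maximum.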